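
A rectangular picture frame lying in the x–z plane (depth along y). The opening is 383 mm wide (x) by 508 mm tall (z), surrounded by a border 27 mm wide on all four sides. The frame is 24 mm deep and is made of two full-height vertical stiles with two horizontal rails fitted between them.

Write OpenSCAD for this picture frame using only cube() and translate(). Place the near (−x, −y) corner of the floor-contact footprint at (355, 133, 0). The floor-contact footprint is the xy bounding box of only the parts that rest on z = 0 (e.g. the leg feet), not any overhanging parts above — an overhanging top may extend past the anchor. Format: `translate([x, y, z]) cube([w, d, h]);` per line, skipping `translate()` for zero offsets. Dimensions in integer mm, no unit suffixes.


translate([355, 133, 0]) cube([27, 24, 562]);
translate([765, 133, 0]) cube([27, 24, 562]);
translate([382, 133, 0]) cube([383, 24, 27]);
translate([382, 133, 535]) cube([383, 24, 27]);


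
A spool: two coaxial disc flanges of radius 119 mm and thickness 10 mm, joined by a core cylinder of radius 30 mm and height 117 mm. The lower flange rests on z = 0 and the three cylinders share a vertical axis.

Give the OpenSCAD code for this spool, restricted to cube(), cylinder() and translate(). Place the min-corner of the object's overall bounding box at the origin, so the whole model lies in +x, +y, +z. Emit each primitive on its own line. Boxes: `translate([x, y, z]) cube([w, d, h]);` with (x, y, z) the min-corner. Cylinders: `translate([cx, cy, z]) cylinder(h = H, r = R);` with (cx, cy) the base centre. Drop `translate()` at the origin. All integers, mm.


translate([119, 119, 0]) cylinder(h = 10, r = 119);
translate([119, 119, 10]) cylinder(h = 117, r = 30);
translate([119, 119, 127]) cylinder(h = 10, r = 119);


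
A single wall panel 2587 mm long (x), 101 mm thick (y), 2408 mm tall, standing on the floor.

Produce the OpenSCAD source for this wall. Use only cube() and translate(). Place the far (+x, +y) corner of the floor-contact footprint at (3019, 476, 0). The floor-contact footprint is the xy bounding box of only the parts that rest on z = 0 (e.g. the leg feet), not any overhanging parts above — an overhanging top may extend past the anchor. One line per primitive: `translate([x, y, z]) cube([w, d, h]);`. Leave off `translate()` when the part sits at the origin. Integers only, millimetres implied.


translate([432, 375, 0]) cube([2587, 101, 2408]);


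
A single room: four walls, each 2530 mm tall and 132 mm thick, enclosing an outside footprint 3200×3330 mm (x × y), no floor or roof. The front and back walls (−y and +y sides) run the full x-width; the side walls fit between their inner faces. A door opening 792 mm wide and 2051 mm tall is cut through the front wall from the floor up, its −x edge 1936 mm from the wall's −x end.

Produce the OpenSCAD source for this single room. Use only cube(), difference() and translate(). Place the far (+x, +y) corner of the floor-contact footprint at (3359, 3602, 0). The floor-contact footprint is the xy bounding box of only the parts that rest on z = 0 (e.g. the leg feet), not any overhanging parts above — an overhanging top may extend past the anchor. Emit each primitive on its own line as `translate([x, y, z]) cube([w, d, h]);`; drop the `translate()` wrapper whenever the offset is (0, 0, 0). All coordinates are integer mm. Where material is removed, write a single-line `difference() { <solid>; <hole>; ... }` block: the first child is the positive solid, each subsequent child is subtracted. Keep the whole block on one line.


difference() { translate([159, 272, 0]) cube([3200, 132, 2530]); translate([2095, 272, 0]) cube([792, 132, 2051]); }
translate([159, 3470, 0]) cube([3200, 132, 2530]);
translate([159, 404, 0]) cube([132, 3066, 2530]);
translate([3227, 404, 0]) cube([132, 3066, 2530]);


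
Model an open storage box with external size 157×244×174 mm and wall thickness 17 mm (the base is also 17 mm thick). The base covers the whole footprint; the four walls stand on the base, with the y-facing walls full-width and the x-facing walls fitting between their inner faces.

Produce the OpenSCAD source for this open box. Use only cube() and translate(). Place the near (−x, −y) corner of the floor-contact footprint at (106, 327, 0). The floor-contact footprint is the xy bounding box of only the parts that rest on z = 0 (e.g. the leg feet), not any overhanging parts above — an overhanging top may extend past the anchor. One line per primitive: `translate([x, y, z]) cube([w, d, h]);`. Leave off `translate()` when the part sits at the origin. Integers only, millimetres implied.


translate([106, 327, 0]) cube([157, 244, 17]);
translate([106, 327, 17]) cube([157, 17, 157]);
translate([106, 554, 17]) cube([157, 17, 157]);
translate([106, 344, 17]) cube([17, 210, 157]);
translate([246, 344, 17]) cube([17, 210, 157]);


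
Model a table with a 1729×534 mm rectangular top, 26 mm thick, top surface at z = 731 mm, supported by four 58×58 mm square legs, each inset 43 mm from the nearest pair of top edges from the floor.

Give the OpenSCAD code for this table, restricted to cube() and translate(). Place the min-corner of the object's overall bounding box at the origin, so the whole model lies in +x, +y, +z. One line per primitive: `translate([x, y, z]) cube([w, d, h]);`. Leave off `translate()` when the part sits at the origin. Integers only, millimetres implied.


translate([0, 0, 705]) cube([1729, 534, 26]);
translate([43, 43, 0]) cube([58, 58, 705]);
translate([1628, 43, 0]) cube([58, 58, 705]);
translate([43, 433, 0]) cube([58, 58, 705]);
translate([1628, 433, 0]) cube([58, 58, 705]);


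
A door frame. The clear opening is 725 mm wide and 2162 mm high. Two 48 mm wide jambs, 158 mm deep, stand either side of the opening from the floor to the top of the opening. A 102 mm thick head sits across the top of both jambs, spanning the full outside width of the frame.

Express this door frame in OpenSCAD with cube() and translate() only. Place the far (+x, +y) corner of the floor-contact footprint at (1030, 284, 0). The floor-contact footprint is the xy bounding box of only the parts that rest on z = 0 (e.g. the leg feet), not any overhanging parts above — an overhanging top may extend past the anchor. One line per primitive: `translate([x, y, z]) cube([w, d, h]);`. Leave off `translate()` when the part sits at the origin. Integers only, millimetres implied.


translate([209, 126, 0]) cube([48, 158, 2162]);
translate([982, 126, 0]) cube([48, 158, 2162]);
translate([209, 126, 2162]) cube([821, 158, 102]);


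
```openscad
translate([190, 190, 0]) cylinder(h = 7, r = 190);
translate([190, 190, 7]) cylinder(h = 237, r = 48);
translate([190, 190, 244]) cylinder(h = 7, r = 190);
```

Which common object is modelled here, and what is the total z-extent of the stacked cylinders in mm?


A spool. The overall height is 251 mm.

Three coaxial cylinders, large–small–large — a spool. Two 7 mm flanges and a 237 mm core give 7 + 237 + 7 = 251 mm.


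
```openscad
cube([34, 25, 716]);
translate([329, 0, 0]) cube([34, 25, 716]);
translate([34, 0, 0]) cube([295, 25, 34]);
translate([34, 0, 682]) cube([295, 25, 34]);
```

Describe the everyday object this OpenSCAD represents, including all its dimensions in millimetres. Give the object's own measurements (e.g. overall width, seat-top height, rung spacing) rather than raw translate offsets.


A rectangular picture frame lying in the x–z plane (depth along y). The opening is 295 mm wide (x) by 648 mm tall (z), surrounded by a border 34 mm wide on all four sides. The frame is 25 mm deep and is made of two full-height vertical stiles with two horizontal rails fitted between them.


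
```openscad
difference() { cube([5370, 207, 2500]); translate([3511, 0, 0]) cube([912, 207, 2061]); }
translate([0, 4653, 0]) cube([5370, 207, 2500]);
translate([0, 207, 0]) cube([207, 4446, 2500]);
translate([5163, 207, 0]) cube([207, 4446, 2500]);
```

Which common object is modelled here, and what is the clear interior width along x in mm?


A single room. The interior width is 4956 mm.

Four walls enclosing a rectangle with a door in the front wall — a room. Outside width 5370 minus two 207 mm walls gives 4956 mm.


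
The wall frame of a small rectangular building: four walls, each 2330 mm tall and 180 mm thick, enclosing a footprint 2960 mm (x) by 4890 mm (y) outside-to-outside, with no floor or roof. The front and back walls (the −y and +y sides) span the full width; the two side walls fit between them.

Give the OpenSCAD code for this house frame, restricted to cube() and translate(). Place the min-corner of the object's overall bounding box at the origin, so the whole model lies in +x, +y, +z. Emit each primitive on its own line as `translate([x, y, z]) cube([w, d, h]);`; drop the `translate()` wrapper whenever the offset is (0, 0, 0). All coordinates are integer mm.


cube([2960, 180, 2330]);
translate([0, 4710, 0]) cube([2960, 180, 2330]);
translate([0, 180, 0]) cube([180, 4530, 2330]);
translate([2780, 180, 0]) cube([180, 4530, 2330]);


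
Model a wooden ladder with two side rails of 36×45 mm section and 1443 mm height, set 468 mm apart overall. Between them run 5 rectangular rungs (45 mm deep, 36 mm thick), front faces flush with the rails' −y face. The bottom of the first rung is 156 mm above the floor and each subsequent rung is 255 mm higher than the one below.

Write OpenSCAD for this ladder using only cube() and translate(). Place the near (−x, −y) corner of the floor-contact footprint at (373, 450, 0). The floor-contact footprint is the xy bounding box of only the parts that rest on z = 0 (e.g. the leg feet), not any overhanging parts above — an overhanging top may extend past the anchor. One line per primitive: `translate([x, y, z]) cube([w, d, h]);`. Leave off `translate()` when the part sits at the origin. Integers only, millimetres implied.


translate([373, 450, 0]) cube([36, 45, 1443]);
translate([805, 450, 0]) cube([36, 45, 1443]);
translate([409, 450, 156]) cube([396, 45, 36]);
translate([409, 450, 411]) cube([396, 45, 36]);
translate([409, 450, 666]) cube([396, 45, 36]);
translate([409, 450, 921]) cube([396, 45, 36]);
translate([409, 450, 1176]) cube([396, 45, 36]);


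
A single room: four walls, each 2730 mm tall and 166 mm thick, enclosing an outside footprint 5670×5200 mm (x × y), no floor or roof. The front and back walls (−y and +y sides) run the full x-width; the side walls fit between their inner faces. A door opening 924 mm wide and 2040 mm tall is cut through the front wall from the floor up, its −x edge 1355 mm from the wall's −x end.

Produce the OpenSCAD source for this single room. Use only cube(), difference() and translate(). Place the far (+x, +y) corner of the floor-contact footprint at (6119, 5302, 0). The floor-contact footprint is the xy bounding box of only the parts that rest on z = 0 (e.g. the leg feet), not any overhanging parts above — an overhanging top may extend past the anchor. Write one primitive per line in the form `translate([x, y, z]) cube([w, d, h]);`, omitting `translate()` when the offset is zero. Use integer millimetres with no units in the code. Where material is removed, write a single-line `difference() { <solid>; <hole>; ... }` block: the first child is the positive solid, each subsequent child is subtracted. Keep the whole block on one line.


difference() { translate([449, 102, 0]) cube([5670, 166, 2730]); translate([1804, 102, 0]) cube([924, 166, 2040]); }
translate([449, 5136, 0]) cube([5670, 166, 2730]);
translate([449, 268, 0]) cube([166, 4868, 2730]);
translate([5953, 268, 0]) cube([166, 4868, 2730]);


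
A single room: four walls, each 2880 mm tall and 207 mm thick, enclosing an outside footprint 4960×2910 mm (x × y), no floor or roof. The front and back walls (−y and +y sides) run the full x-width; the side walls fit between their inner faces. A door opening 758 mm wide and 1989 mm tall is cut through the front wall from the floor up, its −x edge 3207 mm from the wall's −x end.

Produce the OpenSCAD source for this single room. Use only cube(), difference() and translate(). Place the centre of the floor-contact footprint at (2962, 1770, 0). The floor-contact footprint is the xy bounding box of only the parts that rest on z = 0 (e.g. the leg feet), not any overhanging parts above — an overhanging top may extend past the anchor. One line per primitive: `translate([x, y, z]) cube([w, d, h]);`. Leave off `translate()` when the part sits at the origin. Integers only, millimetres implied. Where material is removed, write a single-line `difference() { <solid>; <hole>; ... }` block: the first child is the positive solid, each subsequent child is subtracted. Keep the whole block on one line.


difference() { translate([482, 315, 0]) cube([4960, 207, 2880]); translate([3689, 315, 0]) cube([758, 207, 1989]); }
translate([482, 3018, 0]) cube([4960, 207, 2880]);
translate([482, 522, 0]) cube([207, 2496, 2880]);
translate([5235, 522, 0]) cube([207, 2496, 2880]);


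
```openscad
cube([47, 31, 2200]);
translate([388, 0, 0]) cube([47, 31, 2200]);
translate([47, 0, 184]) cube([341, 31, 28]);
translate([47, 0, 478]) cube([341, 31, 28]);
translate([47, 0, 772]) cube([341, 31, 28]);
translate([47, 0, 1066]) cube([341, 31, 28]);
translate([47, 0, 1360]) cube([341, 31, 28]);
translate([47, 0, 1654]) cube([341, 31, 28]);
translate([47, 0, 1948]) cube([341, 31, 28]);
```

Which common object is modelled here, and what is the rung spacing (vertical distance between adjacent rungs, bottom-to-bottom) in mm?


A ladder. The rung spacing is 294 mm.

Two tall 47×31 posts with 7 short bars between them — a ladder. Adjacent rungs sit at z = 184 and z = 478, so the spacing is 478 − 184 = 294 mm.


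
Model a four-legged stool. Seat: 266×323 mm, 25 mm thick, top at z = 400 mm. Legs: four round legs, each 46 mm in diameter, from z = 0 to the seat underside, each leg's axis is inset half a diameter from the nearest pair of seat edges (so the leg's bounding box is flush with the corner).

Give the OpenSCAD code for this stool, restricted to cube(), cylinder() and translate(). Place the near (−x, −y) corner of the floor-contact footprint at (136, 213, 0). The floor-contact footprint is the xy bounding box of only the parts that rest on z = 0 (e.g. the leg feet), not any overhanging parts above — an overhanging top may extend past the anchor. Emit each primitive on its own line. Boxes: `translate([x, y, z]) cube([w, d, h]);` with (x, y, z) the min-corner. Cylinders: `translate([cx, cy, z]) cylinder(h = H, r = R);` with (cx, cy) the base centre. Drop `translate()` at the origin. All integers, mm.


// leg_h = 400 - 25 = 375
translate([136, 213, 375]) cube([266, 323, 25]);
translate([159, 236, 0]) cylinder(h = 375, r = 23);
translate([379, 236, 0]) cylinder(h = 375, r = 23);
translate([159, 513, 0]) cylinder(h = 375, r = 23);
translate([379, 513, 0]) cylinder(h = 375, r = 23);


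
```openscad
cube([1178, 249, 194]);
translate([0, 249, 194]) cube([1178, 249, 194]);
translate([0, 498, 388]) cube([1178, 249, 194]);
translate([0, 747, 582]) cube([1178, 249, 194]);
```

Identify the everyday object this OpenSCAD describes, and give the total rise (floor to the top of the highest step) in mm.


A staircase. The total rise is 776 mm.

4 identical blocks, each offset up and back from the previous — a staircase. Each step is 194 mm tall and there are 4 of them, so the total rise is 4 × 194 = 776 mm.


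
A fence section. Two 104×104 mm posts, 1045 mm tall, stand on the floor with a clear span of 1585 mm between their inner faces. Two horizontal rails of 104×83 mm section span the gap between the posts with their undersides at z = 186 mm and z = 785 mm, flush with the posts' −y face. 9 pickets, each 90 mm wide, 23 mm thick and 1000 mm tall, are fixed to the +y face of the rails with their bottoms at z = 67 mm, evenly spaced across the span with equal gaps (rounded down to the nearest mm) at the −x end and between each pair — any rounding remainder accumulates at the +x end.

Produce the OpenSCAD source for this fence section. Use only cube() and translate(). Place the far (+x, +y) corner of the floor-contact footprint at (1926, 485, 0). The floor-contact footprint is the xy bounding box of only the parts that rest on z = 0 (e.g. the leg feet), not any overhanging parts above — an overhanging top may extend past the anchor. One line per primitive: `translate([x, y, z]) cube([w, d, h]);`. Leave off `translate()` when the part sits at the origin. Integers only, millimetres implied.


translate([133, 381, 0]) cube([104, 104, 1045]);
translate([1822, 381, 0]) cube([104, 104, 1045]);
translate([237, 381, 186]) cube([1585, 104, 83]);
translate([237, 381, 785]) cube([1585, 104, 83]);
translate([314, 485, 67]) cube([90, 23, 1000]);
translate([481, 485, 67]) cube([90, 23, 1000]);
translate([648, 485, 67]) cube([90, 23, 1000]);
translate([815, 485, 67]) cube([90, 23, 1000]);
translate([982, 485, 67]) cube([90, 23, 1000]);
translate([1149, 485, 67]) cube([90, 23, 1000]);
translate([1316, 485, 67]) cube([90, 23, 1000]);
translate([1483, 485, 67]) cube([90, 23, 1000]);
translate([1650, 485, 67]) cube([90, 23, 1000]);


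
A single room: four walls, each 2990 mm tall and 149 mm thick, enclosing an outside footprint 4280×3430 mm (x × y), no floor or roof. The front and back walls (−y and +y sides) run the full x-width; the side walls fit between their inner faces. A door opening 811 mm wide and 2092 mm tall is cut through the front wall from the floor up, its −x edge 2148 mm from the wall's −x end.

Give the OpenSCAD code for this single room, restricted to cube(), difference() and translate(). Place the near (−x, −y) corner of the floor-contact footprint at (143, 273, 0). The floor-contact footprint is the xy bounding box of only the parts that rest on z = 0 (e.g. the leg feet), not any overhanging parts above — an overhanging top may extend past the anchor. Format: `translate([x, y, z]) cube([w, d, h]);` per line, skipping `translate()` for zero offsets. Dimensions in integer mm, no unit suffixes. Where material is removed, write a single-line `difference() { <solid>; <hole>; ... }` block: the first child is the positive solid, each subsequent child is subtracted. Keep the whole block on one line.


difference() { translate([143, 273, 0]) cube([4280, 149, 2990]); translate([2291, 273, 0]) cube([811, 149, 2092]); }
translate([143, 3554, 0]) cube([4280, 149, 2990]);
translate([143, 422, 0]) cube([149, 3132, 2990]);
translate([4274, 422, 0]) cube([149, 3132, 2990]);


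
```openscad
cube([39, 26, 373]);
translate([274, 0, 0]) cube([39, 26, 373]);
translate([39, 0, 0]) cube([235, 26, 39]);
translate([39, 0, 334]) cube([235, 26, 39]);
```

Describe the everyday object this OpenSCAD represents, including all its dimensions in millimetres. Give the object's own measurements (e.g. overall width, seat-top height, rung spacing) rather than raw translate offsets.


A rectangular picture frame lying in the x–z plane (depth along y). The opening is 235 mm wide (x) by 295 mm tall (z), surrounded by a border 39 mm wide on all four sides. The frame is 26 mm deep and is made of two full-height vertical stiles with two horizontal rails fitted between them.


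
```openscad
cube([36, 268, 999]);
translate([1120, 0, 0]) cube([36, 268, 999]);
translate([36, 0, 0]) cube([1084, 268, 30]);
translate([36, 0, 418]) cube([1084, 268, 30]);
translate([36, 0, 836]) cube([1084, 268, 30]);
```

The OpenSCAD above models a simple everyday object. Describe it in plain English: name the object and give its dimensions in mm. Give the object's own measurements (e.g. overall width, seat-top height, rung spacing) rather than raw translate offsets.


An open bookshelf. Two side panels, each 36 mm thick, 268 mm deep and 999 mm tall, stand 1156 mm apart (outside-to-outside). Between them sit 3 shelves, each 30 mm thick and 268 mm deep, spanning the full gap between the sides. The bottom shelf rests on the floor (its underside at z = 0) and the clear gap between one shelf's top and the next shelf's underside is 388 mm.


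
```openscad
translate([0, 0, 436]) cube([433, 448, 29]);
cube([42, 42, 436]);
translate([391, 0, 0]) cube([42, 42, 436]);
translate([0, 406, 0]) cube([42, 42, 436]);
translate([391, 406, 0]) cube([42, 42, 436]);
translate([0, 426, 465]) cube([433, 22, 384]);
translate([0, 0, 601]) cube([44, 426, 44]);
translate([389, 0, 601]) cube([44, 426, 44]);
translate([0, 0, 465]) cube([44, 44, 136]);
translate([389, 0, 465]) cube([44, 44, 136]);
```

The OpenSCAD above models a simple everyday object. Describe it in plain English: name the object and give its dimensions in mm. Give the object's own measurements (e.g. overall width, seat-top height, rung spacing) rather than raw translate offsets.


A chair. The seat is a 433×448×29 mm slab with its top at z = 465 mm, on four 42×42 mm corner legs (flush with the seat edges, standing on z = 0). A flat backrest 22 mm thick, 384 mm tall, spans the full seat width and rises from the seat top along its +y edge, rear face flush with the rear of the seat. Two armrests of 44×44 mm section run along each side from the seat's front edge to the front of the backrest, top faces 180 mm above the seat top and outer faces flush with the seat's x-edges; a 44×44 mm post under the front of each armrest stands on the seat at the front corner.


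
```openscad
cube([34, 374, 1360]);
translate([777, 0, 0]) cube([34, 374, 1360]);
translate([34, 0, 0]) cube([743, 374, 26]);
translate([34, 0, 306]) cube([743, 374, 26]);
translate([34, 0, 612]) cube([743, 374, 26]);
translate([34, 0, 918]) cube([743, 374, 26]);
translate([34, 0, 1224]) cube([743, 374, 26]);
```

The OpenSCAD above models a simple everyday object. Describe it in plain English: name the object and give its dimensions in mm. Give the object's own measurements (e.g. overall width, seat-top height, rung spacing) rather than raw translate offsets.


An open bookshelf. Two side panels, each 34 mm thick, 374 mm deep and 1360 mm tall, stand 811 mm apart (outside-to-outside). Between them sit 5 shelves, each 26 mm thick and 374 mm deep, spanning the full gap between the sides. The bottom shelf rests on the floor (its underside at z = 0) and the clear gap between one shelf's top and the next shelf's underside is 280 mm.


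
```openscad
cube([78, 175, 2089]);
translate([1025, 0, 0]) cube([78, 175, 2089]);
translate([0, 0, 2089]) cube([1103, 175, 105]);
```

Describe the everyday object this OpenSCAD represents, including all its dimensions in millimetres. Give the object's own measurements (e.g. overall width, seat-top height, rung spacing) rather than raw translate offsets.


A door frame. The clear opening is 947 mm wide and 2089 mm high. Two 78 mm wide jambs, 175 mm deep, stand either side of the opening from the floor to the top of the opening. A 105 mm thick head sits across the top of both jambs, spanning the full outside width of the frame.


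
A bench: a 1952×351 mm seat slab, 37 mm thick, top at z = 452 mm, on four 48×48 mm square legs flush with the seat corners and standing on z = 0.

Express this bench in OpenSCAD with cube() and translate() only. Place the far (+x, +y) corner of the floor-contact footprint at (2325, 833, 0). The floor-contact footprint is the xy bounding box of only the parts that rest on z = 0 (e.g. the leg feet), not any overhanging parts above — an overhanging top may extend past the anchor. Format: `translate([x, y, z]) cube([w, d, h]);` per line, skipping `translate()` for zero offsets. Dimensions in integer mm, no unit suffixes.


// leg_h = 452 − 37 = 415
translate([373, 482, 415]) cube([1952, 351, 37]);
translate([373, 482, 0]) cube([48, 48, 415]);
translate([373, 785, 0]) cube([48, 48, 415]);
translate([2277, 482, 0]) cube([48, 48, 415]);
translate([2277, 785, 0]) cube([48, 48, 415]);


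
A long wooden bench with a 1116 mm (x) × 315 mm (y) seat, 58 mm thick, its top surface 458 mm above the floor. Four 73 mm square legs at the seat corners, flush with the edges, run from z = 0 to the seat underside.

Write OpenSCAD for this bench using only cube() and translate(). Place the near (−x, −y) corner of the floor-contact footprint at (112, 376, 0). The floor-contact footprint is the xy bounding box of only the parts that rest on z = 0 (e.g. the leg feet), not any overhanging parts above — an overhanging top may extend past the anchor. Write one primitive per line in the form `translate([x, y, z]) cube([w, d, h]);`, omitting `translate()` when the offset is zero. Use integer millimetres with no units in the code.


translate([112, 376, 400]) cube([1116, 315, 58]);
translate([112, 376, 0]) cube([73, 73, 400]);
translate([112, 618, 0]) cube([73, 73, 400]);
translate([1155, 376, 0]) cube([73, 73, 400]);
translate([1155, 618, 0]) cube([73, 73, 400]);


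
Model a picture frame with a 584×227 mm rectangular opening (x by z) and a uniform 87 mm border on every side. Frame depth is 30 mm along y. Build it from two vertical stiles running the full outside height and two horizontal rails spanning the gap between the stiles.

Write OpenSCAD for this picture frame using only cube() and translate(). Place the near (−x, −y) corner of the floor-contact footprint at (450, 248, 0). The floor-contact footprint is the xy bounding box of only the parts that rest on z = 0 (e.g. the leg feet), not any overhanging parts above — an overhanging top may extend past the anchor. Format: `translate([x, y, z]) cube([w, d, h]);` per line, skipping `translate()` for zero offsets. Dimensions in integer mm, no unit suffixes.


translate([450, 248, 0]) cube([87, 30, 401]);
translate([1121, 248, 0]) cube([87, 30, 401]);
translate([537, 248, 0]) cube([584, 30, 87]);
translate([537, 248, 314]) cube([584, 30, 87]);


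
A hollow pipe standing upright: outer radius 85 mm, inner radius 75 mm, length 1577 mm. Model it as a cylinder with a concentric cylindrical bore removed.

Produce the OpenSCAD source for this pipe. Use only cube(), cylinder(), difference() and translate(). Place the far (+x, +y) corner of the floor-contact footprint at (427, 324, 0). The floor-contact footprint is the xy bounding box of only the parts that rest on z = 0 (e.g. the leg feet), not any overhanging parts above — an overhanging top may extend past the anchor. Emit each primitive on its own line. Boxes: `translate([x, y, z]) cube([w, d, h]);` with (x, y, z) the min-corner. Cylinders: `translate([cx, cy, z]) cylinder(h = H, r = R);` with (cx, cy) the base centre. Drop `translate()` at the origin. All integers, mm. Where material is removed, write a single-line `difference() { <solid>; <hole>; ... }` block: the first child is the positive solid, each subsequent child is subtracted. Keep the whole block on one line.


difference() { translate([342, 239, 0]) cylinder(h = 1577, r = 85); translate([342, 239, 0]) cylinder(h = 1577, r = 75); }


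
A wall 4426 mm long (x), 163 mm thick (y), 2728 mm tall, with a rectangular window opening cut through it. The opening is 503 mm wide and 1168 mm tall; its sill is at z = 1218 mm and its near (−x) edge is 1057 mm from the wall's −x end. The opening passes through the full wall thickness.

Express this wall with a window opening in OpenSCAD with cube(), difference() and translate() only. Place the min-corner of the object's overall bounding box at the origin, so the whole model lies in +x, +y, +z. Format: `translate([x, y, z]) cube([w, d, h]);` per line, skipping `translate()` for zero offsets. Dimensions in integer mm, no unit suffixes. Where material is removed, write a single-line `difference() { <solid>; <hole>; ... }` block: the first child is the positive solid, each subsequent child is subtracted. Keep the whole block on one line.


difference() { cube([4426, 163, 2728]); translate([1057, 0, 1218]) cube([503, 163, 1168]); }


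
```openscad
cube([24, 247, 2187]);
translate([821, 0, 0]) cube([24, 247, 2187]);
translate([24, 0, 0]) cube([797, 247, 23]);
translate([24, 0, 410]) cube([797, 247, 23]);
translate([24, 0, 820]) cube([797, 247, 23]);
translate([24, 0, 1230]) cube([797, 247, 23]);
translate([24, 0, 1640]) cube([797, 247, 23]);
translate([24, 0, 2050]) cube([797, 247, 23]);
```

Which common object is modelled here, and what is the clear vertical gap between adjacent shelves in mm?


A bookshelf. The clear shelf gap is 387 mm.

Two tall side panels with 6 horizontal boards between them — a bookshelf. The first two shelf undersides are at z = 0 and z = 410; with shelf thickness 23, the clear gap is 410 − 0 − 23 = 387 mm.


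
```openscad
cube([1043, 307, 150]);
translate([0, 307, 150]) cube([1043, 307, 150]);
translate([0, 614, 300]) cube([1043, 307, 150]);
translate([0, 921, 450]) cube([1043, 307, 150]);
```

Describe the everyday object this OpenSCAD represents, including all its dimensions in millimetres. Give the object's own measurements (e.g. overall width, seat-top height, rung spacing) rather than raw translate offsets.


A straight staircase of 4 solid steps. Each step is 1043 mm wide (x), 307 mm deep (y, the going) and 150 mm tall (the rise). The first step rests on the floor; each subsequent step sits one going further in +y and one rise higher in +z, directly behind and above the previous step with no overlap.


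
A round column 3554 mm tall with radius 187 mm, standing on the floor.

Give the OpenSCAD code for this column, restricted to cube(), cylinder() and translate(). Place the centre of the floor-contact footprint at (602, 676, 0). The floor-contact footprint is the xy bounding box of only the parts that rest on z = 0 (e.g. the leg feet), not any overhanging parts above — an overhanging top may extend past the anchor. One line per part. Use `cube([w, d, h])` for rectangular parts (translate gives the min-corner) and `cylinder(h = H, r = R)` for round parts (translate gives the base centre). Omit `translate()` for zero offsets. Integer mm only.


translate([602, 676, 0]) cylinder(h = 3554, r = 187);


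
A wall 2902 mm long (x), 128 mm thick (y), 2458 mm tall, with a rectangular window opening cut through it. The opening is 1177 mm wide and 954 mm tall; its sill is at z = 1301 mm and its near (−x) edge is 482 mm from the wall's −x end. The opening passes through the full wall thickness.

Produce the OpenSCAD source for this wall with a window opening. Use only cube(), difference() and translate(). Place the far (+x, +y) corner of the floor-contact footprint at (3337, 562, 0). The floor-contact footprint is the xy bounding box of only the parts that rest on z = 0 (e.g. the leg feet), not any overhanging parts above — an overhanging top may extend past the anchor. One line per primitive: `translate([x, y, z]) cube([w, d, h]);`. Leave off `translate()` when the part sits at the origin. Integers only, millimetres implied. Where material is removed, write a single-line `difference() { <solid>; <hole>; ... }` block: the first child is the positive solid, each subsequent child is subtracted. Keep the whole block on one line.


difference() { translate([435, 434, 0]) cube([2902, 128, 2458]); translate([917, 434, 1301]) cube([1177, 128, 954]); }


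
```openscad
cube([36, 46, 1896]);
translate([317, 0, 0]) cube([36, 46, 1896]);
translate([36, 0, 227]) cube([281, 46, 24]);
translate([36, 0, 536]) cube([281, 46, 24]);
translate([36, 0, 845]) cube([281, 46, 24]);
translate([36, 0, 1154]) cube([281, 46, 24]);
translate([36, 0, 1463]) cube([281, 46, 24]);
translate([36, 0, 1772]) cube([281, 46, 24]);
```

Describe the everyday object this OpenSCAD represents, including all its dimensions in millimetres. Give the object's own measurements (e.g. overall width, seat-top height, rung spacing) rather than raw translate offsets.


A straight ladder. Two 36×46 mm vertical rails, 1896 mm tall, stand 353 mm apart (outside-to-outside) with their front faces coplanar on the −y side. 6 rungs, each 46 mm deep and 24 mm tall, span between the inner faces of the rails, front faces flush with the rails. The lowest rung's underside is at z = 227 mm and rungs are spaced 309 mm apart (underside to underside).


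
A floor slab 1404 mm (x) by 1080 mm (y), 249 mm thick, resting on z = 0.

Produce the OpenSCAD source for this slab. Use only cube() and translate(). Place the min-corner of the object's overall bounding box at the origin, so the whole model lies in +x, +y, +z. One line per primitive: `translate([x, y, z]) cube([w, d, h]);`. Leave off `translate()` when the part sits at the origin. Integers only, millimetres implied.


cube([1404, 1080, 249]);


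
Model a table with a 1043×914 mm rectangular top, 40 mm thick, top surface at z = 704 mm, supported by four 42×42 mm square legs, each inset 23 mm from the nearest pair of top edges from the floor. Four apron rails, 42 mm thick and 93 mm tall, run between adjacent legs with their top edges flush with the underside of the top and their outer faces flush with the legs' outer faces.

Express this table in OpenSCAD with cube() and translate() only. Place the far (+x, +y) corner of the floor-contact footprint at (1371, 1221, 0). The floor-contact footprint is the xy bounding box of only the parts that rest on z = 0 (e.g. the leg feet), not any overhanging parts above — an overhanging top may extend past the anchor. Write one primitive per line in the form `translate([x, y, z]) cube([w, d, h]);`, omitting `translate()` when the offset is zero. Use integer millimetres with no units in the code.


// leg_h = 704 - 40 = 664
// apron z = 664 - 93 = 571
translate([351, 330, 664]) cube([1043, 914, 40]);
translate([374, 353, 0]) cube([42, 42, 664]);
translate([1329, 353, 0]) cube([42, 42, 664]);
translate([374, 1179, 0]) cube([42, 42, 664]);
translate([1329, 1179, 0]) cube([42, 42, 664]);
translate([416, 353, 571]) cube([913, 42, 93]);
translate([416, 1179, 571]) cube([913, 42, 93]);
translate([374, 395, 571]) cube([42, 784, 93]);
translate([1329, 395, 571]) cube([42, 784, 93]);


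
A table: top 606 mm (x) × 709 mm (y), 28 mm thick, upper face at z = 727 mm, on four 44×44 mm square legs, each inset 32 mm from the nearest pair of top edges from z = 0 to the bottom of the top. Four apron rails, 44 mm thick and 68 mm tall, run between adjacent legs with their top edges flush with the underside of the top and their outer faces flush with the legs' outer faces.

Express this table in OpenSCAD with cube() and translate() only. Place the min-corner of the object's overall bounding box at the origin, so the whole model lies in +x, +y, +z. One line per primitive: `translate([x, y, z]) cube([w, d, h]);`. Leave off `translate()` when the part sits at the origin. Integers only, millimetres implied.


translate([0, 0, 699]) cube([606, 709, 28]);
translate([32, 32, 0]) cube([44, 44, 699]);
translate([530, 32, 0]) cube([44, 44, 699]);
translate([32, 633, 0]) cube([44, 44, 699]);
translate([530, 633, 0]) cube([44, 44, 699]);
translate([76, 32, 631]) cube([454, 44, 68]);
translate([76, 633, 631]) cube([454, 44, 68]);
translate([32, 76, 631]) cube([44, 557, 68]);
translate([530, 76, 631]) cube([44, 557, 68]);


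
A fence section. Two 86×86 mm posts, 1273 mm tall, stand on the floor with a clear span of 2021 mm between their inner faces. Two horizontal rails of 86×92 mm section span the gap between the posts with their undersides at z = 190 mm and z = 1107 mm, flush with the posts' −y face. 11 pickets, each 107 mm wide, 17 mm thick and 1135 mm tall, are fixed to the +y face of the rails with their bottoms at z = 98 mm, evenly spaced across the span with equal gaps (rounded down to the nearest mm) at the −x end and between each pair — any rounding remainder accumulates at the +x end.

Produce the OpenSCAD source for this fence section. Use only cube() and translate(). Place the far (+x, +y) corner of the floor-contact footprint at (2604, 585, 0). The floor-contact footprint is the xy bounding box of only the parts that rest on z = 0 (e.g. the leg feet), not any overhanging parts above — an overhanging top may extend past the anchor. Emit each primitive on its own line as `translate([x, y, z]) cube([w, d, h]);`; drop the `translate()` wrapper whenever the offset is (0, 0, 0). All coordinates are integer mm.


translate([411, 499, 0]) cube([86, 86, 1273]);
translate([2518, 499, 0]) cube([86, 86, 1273]);
translate([497, 499, 190]) cube([2021, 86, 92]);
translate([497, 499, 1107]) cube([2021, 86, 92]);
translate([567, 585, 98]) cube([107, 17, 1135]);
translate([744, 585, 98]) cube([107, 17, 1135]);
translate([921, 585, 98]) cube([107, 17, 1135]);
translate([1098, 585, 98]) cube([107, 17, 1135]);
translate([1275, 585, 98]) cube([107, 17, 1135]);
translate([1452, 585, 98]) cube([107, 17, 1135]);
translate([1629, 585, 98]) cube([107, 17, 1135]);
translate([1806, 585, 98]) cube([107, 17, 1135]);
translate([1983, 585, 98]) cube([107, 17, 1135]);
translate([2160, 585, 98]) cube([107, 17, 1135]);
translate([2337, 585, 98]) cube([107, 17, 1135]);


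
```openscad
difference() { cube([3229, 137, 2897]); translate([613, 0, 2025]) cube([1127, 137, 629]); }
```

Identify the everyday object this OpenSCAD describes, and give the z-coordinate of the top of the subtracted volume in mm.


A wall with a window opening. The window head height is 2654 mm.

A wall with a rectangular opening subtracted — a window. Sill at z = 2025, opening 629 mm tall, so the head is at 2025 + 629 = 2654 mm.


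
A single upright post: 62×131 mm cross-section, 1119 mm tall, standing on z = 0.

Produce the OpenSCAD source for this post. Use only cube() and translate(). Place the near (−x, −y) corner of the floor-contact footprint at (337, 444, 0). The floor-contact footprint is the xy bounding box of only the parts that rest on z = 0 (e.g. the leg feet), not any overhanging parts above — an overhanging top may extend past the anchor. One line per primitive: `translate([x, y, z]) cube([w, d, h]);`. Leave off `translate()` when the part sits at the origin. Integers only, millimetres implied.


translate([337, 444, 0]) cube([62, 131, 1119]);


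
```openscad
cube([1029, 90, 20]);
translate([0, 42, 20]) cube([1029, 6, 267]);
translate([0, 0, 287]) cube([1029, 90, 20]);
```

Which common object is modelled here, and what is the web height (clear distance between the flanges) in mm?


An I-beam. The web height is 267 mm.

Two wide flanges with a thin centred web — an I-beam. Overall 307 mm minus two 20 mm flanges gives a web of 307 − 2·20 = 267 mm.


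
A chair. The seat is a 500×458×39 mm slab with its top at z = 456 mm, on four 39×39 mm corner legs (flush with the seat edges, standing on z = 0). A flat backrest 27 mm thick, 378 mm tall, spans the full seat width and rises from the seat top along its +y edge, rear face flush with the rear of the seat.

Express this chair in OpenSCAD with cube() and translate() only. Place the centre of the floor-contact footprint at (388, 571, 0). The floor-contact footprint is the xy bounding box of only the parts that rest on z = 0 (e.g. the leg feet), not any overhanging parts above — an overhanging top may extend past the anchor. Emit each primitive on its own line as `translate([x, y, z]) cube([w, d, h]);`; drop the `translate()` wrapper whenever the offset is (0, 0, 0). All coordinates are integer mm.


// leg_h = 456 - 39 = 417
translate([138, 342, 417]) cube([500, 458, 39]);
translate([138, 342, 0]) cube([39, 39, 417]);
translate([599, 342, 0]) cube([39, 39, 417]);
translate([138, 761, 0]) cube([39, 39, 417]);
translate([599, 761, 0]) cube([39, 39, 417]);
translate([138, 773, 456]) cube([500, 27, 378]);


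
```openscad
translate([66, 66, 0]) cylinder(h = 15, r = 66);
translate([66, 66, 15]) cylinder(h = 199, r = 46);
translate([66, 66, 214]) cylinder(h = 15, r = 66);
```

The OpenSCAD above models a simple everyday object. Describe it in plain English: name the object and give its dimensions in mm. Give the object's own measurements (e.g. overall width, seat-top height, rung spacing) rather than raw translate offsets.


A spool: two coaxial disc flanges of radius 66 mm and thickness 15 mm, joined by a core cylinder of radius 46 mm and height 199 mm. The lower flange rests on z = 0 and the three cylinders share a vertical axis.
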